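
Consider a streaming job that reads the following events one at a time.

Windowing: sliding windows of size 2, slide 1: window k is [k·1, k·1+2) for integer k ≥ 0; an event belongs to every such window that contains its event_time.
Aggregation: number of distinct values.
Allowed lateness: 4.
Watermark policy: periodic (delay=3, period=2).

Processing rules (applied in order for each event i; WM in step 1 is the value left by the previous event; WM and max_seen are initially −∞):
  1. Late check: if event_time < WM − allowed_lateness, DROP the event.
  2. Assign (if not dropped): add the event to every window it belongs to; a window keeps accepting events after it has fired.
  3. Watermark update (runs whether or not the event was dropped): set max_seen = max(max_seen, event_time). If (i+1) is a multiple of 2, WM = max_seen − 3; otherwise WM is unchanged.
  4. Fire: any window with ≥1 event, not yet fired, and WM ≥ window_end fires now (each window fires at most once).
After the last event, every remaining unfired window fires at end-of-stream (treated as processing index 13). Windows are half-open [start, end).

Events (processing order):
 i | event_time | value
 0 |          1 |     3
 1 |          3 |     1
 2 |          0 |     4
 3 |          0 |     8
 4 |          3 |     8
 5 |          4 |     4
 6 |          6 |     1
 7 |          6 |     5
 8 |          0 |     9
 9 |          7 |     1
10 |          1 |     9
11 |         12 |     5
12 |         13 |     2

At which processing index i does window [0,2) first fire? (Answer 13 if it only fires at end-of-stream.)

7

i=0 t=1 v=3: → [1,3),[0,2); WM=−∞
i=1 t=3 v=1: → [3,5),[2,4); WM=0
i=2 t=0 v=4: → [0,2); WM=0
i=3 t=0 v=8: → [0,2); WM=0
i=4 t=3 v=8: → [3,5),[2,4); WM=0
i=5 t=4 v=4: → [4,6),[3,5); WM=1
i=6 t=6 v=1: → [6,8),[5,7); WM=1
i=7 t=6 v=5: → [6,8),[5,7); WM=3; [0,2) fires=3 [1,3) fires=1
i=8 t=0 v=9: → [0,2); WM=3
i=9 t=7 v=1: → [7,9),[6,8); WM=4; [2,4) fires=2
i=10 t=1 v=9: → [1,3),[0,2); WM=4
i=11 t=12 v=5: → [12,14),[11,13); WM=9; [3,5) fires=3 [4,6) fires=1 [5,7) fires=2 [6,8) fires=2 [7,9) fires=1
i=12 t=13 v=2: → [13,15),[12,14); WM=9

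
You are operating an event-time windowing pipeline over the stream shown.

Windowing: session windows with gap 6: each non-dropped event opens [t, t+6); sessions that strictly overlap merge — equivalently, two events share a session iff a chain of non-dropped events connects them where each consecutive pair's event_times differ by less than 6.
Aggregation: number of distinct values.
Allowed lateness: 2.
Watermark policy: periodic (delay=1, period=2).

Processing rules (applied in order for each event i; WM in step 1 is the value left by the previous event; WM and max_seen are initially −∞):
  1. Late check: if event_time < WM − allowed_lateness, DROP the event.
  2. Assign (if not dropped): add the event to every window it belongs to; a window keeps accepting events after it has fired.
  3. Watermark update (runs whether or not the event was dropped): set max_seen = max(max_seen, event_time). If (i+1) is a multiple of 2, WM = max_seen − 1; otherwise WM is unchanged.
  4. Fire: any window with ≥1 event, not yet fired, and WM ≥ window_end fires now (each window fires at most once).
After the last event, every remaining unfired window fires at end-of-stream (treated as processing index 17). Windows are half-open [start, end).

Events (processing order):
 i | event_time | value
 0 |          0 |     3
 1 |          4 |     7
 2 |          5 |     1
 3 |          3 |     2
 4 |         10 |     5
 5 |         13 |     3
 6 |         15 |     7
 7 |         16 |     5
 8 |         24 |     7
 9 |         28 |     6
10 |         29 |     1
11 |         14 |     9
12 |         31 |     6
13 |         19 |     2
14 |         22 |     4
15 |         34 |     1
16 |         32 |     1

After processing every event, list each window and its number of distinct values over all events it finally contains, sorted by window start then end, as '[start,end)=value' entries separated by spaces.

[0,22)=5 [24,40)=3

i=0 t=0 v=3: → [0,6); WM=−∞
i=1 t=4 v=7: → [0,10); WM=3
i=2 t=5 v=1: → [0,11); WM=3
i=3 t=3 v=2: → [0,11); WM=4
i=4 t=10 v=5: → [0,16); WM=4
i=5 t=13 v=3: → [0,19); WM=12
i=6 t=15 v=7: → [0,21); WM=12
i=7 t=16 v=5: → [0,22); WM=15
i=8 t=24 v=7: → [24,30); WM=15
i=9 t=28 v=6: → [24,34); WM=27
i=10 t=29 v=1: → [24,35); WM=27
i=11 t=14 v=9: DROP (t<27-2); WM=28
i=12 t=31 v=6: → [24,37); WM=28
i=13 t=19 v=2: DROP (t<28-2); WM=30
i=14 t=22 v=4: DROP (t<30-2); WM=30
i=15 t=34 v=1: → [24,40); WM=33
i=16 t=32 v=1: → [24,40); WM=33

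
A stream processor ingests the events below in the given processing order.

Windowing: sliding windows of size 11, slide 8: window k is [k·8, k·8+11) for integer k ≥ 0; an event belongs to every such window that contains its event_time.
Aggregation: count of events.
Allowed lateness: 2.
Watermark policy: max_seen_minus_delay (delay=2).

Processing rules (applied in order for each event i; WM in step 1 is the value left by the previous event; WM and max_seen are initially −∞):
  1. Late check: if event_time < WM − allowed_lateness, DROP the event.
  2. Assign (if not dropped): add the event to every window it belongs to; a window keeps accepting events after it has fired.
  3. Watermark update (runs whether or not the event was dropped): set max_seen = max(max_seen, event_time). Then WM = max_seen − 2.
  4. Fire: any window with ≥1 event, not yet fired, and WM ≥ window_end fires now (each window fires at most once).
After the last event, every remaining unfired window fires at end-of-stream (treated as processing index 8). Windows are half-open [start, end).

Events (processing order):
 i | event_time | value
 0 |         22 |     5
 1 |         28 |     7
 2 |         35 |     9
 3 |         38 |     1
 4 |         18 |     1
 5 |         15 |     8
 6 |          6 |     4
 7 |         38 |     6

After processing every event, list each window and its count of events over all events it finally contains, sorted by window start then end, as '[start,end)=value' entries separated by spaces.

[16,27)=1 [24,35)=1 [32,43)=3

i=0 t=22 v=5: → [16,27); WM=20
i=1 t=28 v=7: → [24,35); WM=26
i=2 t=35 v=9: → [32,43); WM=33; [16,27) fires=1
i=3 t=38 v=1: → [32,43); WM=36; [24,35) fires=1
i=4 t=18 v=1: DROP (t<36-2); WM=36
i=5 t=15 v=8: DROP (t<36-2); WM=36
i=6 t=6 v=4: DROP (t<36-2); WM=36
i=7 t=38 v=6: → [32,43); WM=36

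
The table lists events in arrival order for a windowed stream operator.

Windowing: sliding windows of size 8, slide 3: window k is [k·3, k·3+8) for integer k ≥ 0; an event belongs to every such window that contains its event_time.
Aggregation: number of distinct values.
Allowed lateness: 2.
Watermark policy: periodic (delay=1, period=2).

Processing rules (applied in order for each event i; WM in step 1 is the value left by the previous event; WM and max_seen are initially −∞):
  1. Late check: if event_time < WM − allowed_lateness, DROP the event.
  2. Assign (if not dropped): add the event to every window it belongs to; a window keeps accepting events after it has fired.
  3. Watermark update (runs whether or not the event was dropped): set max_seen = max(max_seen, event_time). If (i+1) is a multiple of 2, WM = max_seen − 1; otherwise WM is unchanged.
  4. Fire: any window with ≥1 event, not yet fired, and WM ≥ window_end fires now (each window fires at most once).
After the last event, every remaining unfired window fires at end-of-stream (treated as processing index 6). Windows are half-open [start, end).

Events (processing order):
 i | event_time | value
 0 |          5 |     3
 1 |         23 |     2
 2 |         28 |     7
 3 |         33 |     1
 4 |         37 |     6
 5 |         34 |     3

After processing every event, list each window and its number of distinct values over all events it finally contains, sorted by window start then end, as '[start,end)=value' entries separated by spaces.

[0,8)=1 [3,11)=1 [18,26)=1 [21,29)=2 [24,32)=1 [27,35)=3 [30,38)=3 [33,41)=3 [36,44)=1

i=0 t=5 v=3: → [3,11),[0,8); WM=−∞
i=1 t=23 v=2: → [21,29),[18,26); WM=22; [0,8) fires=1 [3,11) fires=1
i=2 t=28 v=7: → [27,35),[24,32),[21,29); WM=22
i=3 t=33 v=1: → [33,41),[30,38),[27,35); WM=32; [18,26) fires=1 [21,29) fires=2 [24,32) fires=1
i=4 t=37 v=6: → [36,44),[33,41),[30,38); WM=32
i=5 t=34 v=3: → [33,41),[30,38),[27,35); WM=36; [27,35) fires=3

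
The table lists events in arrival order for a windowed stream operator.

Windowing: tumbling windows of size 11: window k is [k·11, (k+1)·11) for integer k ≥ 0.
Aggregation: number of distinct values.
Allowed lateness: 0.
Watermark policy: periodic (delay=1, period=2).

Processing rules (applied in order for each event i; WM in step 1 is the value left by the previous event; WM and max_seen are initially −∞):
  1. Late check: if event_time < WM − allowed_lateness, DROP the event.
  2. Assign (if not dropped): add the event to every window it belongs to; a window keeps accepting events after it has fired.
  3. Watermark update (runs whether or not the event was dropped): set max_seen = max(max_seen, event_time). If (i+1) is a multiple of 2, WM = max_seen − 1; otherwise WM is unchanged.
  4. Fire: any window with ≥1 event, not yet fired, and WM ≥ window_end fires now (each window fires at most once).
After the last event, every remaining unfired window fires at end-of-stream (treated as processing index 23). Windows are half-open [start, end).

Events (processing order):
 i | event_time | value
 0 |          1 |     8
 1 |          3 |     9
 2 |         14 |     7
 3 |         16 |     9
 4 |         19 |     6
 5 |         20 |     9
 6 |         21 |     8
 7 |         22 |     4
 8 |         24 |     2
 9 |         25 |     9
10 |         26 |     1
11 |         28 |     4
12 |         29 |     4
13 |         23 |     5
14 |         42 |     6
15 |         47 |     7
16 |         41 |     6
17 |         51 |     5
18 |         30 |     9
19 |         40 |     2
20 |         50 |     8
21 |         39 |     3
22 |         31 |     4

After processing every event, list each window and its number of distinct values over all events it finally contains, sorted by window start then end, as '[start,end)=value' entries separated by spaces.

i=0 t=1 v=8: → [0,11); WM=−∞
i=1 t=3 v=9: → [0,11); WM=2
i=2 t=14 v=7: → [11,22); WM=2
i=3 t=16 v=9: → [11,22); WM=15; [0,11) fires=2
i=4 t=19 v=6: → [11,22); WM=15
i=5 t=20 v=9: → [11,22); WM=19
i=6 t=21 v=8: → [11,22); WM=19
i=7 t=22 v=4: → [22,33); WM=21
i=8 t=24 v=2: → [22,33); WM=21
i=9 t=25 v=9: → [22,33); WM=24; [11,22) fires=4
i=10 t=26 v=1: → [22,33); WM=24
i=11 t=28 v=4: → [22,33); WM=27
i=12 t=29 v=4: → [22,33); WM=27
i=13 t=23 v=5: DROP (t<27-0); WM=28
i=14 t=42 v=6: → [33,44); WM=28
i=15 t=47 v=7: → [44,55); WM=46; [22,33) fires=4 [33,44) fires=1
i=16 t=41 v=6: DROP (t<46-0); WM=46
i=17 t=51 v=5: → [44,55); WM=50
i=18 t=30 v=9: DROP (t<50-0); WM=50
i=19 t=40 v=2: DROP (t<50-0); WM=50
i=20 t=50 v=8: → [44,55); WM=50
i=21 t=39 v=3: DROP (t<50-0); WM=50
i=22 t=31 v=4: DROP (t<50-0); WM=50

[0,11)=2 [11,22)=4 [22,33)=4 [33,44)=1 [44,55)=3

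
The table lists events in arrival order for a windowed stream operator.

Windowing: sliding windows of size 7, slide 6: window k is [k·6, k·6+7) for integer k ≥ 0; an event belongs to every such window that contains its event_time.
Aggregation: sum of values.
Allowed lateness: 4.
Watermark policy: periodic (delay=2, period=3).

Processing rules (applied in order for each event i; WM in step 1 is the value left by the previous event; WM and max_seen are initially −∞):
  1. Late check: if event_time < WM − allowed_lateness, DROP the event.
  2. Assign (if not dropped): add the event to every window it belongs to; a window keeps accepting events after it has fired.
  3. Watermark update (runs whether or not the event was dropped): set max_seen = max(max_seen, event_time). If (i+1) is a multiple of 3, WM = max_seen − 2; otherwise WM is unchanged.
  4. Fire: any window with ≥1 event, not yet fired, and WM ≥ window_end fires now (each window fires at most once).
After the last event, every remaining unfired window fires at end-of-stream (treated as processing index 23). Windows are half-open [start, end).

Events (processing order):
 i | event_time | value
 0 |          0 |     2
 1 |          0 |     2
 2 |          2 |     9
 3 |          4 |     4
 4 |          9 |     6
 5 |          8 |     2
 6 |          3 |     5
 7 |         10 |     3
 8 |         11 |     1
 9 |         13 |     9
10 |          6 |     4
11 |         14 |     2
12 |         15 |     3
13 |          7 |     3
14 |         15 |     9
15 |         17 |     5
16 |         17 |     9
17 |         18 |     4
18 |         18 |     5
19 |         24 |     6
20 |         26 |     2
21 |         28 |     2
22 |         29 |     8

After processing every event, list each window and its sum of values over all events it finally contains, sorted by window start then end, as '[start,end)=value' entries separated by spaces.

i=0 t=0 v=2: → [0,7); WM=−∞
i=1 t=0 v=2: → [0,7); WM=−∞
i=2 t=2 v=9: → [0,7); WM=0
i=3 t=4 v=4: → [0,7); WM=0
i=4 t=9 v=6: → [6,13); WM=0
i=5 t=8 v=2: → [6,13); WM=7; [0,7) fires=17
i=6 t=3 v=5: → [0,7); WM=7
i=7 t=10 v=3: → [6,13); WM=7
i=8 t=11 v=1: → [6,13); WM=9
i=9 t=13 v=9: → [12,19); WM=9
i=10 t=6 v=4: → [6,13),[0,7); WM=9
i=11 t=14 v=2: → [12,19); WM=12
i=12 t=15 v=3: → [12,19); WM=12
i=13 t=7 v=3: DROP (t<12-4); WM=12
i=14 t=15 v=9: → [12,19); WM=13; [6,13) fires=16
i=15 t=17 v=5: → [12,19); WM=13
i=16 t=17 v=9: → [12,19); WM=13
i=17 t=18 v=4: → [18,25),[12,19); WM=16
i=18 t=18 v=5: → [18,25),[12,19); WM=16
i=19 t=24 v=6: → [24,31),[18,25); WM=16
i=20 t=26 v=2: → [24,31); WM=24; [12,19) fires=46
i=21 t=28 v=2: → [24,31); WM=24
i=22 t=29 v=8: → [24,31); WM=24

[0,7)=26 [6,13)=16 [12,19)=46 [18,25)=15 [24,31)=18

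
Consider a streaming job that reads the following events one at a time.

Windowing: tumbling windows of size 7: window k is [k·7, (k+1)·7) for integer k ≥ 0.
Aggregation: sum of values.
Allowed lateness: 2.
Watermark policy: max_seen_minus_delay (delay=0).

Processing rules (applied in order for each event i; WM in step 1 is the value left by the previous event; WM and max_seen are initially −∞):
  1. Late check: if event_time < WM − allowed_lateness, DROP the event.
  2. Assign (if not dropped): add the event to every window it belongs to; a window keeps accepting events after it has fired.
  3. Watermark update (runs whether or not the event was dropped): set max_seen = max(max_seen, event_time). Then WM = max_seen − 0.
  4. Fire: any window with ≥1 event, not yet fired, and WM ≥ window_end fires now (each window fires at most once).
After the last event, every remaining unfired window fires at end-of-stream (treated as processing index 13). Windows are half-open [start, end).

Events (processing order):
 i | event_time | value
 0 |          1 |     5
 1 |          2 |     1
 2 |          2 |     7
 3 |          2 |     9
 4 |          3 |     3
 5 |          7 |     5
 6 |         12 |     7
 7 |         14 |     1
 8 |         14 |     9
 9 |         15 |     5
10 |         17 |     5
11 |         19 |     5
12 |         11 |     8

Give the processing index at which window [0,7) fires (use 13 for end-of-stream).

i=0 t=1 v=5: → [0,7); WM=1
i=1 t=2 v=1: → [0,7); WM=2
i=2 t=2 v=7: → [0,7); WM=2
i=3 t=2 v=9: → [0,7); WM=2
i=4 t=3 v=3: → [0,7); WM=3
i=5 t=7 v=5: → [7,14); WM=7; [0,7) fires=25
i=6 t=12 v=7: → [7,14); WM=12
i=7 t=14 v=1: → [14,21); WM=14; [7,14) fires=12
i=8 t=14 v=9: → [14,21); WM=14
i=9 t=15 v=5: → [14,21); WM=15
i=10 t=17 v=5: → [14,21); WM=17
i=11 t=19 v=5: → [14,21); WM=19
i=12 t=11 v=8: DROP (t<19-2); WM=19

5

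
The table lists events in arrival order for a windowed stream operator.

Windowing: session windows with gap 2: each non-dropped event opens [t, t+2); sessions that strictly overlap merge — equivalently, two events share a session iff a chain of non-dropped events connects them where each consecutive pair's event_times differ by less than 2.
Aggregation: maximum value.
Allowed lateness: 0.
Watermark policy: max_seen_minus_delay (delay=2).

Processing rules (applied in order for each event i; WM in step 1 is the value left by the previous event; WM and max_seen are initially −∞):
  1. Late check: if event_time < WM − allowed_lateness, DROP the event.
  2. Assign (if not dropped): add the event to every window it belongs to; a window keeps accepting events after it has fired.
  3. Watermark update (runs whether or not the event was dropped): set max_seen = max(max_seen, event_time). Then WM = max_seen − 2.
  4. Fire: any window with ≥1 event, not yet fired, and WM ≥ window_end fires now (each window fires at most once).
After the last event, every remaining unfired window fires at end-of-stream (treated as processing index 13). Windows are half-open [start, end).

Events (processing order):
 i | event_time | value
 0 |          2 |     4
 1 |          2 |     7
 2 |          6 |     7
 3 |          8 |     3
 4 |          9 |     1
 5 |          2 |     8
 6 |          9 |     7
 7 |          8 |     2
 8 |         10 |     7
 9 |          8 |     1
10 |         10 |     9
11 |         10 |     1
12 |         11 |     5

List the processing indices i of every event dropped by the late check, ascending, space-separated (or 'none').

5

i=0 t=2 v=4: → [2,4); WM=0
i=1 t=2 v=7: → [2,4); WM=0
i=2 t=6 v=7: → [6,8); WM=4
i=3 t=8 v=3: → [8,10); WM=6
i=4 t=9 v=1: → [8,11); WM=7
i=5 t=2 v=8: DROP (t<7-0); WM=7
i=6 t=9 v=7: → [8,11); WM=7
i=7 t=8 v=2: → [8,11); WM=7
i=8 t=10 v=7: → [8,12); WM=8
i=9 t=8 v=1: → [8,12); WM=8
i=10 t=10 v=9: → [8,12); WM=8
i=11 t=10 v=1: → [8,12); WM=8
i=12 t=11 v=5: → [8,13); WM=9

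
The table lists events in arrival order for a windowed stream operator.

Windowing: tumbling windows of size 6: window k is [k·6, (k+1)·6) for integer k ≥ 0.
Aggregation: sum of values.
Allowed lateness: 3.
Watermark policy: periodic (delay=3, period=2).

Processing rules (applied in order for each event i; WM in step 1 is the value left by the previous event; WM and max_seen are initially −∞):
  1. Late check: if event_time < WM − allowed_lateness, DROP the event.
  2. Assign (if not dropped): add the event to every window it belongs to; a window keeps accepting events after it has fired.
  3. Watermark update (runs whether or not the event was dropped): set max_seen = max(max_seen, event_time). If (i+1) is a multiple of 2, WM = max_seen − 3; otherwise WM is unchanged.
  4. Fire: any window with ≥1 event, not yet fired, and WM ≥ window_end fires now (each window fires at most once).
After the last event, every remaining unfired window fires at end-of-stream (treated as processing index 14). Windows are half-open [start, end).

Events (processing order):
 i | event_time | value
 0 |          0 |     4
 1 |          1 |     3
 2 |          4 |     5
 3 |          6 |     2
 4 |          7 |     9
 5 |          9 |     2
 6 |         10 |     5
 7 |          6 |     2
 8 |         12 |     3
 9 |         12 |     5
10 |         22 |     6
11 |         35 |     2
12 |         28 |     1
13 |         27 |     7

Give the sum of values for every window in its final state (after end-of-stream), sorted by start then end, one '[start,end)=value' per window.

i=0 t=0 v=4: → [0,6); WM=−∞
i=1 t=1 v=3: → [0,6); WM=-2
i=2 t=4 v=5: → [0,6); WM=-2
i=3 t=6 v=2: → [6,12); WM=3
i=4 t=7 v=9: → [6,12); WM=3
i=5 t=9 v=2: → [6,12); WM=6; [0,6) fires=12
i=6 t=10 v=5: → [6,12); WM=6
i=7 t=6 v=2: → [6,12); WM=7
i=8 t=12 v=3: → [12,18); WM=7
i=9 t=12 v=5: → [12,18); WM=9
i=10 t=22 v=6: → [18,24); WM=9
i=11 t=35 v=2: → [30,36); WM=32; [6,12) fires=20 [12,18) fires=8 [18,24) fires=6
i=12 t=28 v=1: DROP (t<32-3); WM=32
i=13 t=27 v=7: DROP (t<32-3); WM=32

[0,6)=12 [6,12)=20 [12,18)=8 [18,24)=6 [30,36)=2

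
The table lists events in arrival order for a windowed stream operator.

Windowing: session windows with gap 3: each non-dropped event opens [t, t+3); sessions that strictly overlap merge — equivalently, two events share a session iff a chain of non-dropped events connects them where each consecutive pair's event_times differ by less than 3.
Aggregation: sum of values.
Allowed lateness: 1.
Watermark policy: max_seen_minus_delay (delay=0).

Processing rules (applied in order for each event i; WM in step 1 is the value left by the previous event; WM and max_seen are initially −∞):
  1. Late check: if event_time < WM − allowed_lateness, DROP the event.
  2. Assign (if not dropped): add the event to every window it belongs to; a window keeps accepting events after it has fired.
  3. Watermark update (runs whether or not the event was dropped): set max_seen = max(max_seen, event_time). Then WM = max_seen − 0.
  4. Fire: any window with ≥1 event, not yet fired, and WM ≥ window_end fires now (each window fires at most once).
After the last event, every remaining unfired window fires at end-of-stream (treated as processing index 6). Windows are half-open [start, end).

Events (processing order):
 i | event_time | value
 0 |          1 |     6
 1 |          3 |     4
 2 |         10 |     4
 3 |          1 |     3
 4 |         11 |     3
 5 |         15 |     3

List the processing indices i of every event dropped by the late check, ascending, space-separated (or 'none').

3

i=0 t=1 v=6: → [1,4); WM=1
i=1 t=3 v=4: → [1,6); WM=3
i=2 t=10 v=4: → [10,13); WM=10
i=3 t=1 v=3: DROP (t<10-1); WM=10
i=4 t=11 v=3: → [10,14); WM=11
i=5 t=15 v=3: → [15,18); WM=15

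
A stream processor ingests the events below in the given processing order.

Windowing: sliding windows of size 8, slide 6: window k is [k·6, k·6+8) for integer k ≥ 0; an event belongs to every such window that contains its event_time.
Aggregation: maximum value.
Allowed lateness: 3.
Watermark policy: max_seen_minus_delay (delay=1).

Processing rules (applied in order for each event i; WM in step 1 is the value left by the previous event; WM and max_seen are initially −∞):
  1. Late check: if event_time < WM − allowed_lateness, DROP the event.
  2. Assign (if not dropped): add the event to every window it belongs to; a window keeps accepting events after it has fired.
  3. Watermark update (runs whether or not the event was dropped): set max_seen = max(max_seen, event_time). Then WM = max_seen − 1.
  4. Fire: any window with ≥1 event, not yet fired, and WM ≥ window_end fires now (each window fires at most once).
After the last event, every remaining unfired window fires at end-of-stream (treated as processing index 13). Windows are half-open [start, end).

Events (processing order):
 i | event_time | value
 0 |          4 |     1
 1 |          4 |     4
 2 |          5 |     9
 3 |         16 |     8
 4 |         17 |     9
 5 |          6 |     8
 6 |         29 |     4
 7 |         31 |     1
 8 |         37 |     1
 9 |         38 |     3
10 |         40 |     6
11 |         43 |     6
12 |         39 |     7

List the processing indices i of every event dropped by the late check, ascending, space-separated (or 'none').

5

i=0 t=4 v=1: → [0,8); WM=3
i=1 t=4 v=4: → [0,8); WM=3
i=2 t=5 v=9: → [0,8); WM=4
i=3 t=16 v=8: → [12,20); WM=15; [0,8) fires=9
i=4 t=17 v=9: → [12,20); WM=16
i=5 t=6 v=8: DROP (t<16-3); WM=16
i=6 t=29 v=4: → [24,32); WM=28; [12,20) fires=9
i=7 t=31 v=1: → [30,38),[24,32); WM=30
i=8 t=37 v=1: → [36,44),[30,38); WM=36; [24,32) fires=4
i=9 t=38 v=3: → [36,44); WM=37
i=10 t=40 v=6: → [36,44); WM=39; [30,38) fires=1
i=11 t=43 v=6: → [42,50),[36,44); WM=42
i=12 t=39 v=7: → [36,44); WM=42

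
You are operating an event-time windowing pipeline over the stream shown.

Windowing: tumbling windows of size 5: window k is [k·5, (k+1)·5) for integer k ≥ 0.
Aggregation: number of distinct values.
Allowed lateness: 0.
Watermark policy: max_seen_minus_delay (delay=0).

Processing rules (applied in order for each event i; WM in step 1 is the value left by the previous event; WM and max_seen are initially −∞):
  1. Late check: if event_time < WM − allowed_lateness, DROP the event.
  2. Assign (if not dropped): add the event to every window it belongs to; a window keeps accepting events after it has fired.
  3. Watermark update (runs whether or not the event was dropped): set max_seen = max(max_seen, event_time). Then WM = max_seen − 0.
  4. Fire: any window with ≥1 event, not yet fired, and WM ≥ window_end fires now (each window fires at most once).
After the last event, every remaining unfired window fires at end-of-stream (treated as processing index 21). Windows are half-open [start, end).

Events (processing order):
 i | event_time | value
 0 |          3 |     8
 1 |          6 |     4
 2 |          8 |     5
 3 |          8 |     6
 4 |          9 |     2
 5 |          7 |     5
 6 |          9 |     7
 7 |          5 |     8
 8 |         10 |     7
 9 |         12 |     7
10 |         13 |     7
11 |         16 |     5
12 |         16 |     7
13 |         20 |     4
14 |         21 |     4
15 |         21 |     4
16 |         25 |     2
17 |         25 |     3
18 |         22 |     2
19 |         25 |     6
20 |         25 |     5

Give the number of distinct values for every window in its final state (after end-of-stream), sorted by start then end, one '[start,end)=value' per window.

i=0 t=3 v=8: → [0,5); WM=3
i=1 t=6 v=4: → [5,10); WM=6; [0,5) fires=1
i=2 t=8 v=5: → [5,10); WM=8
i=3 t=8 v=6: → [5,10); WM=8
i=4 t=9 v=2: → [5,10); WM=9
i=5 t=7 v=5: DROP (t<9-0); WM=9
i=6 t=9 v=7: → [5,10); WM=9
i=7 t=5 v=8: DROP (t<9-0); WM=9
i=8 t=10 v=7: → [10,15); WM=10; [5,10) fires=5
i=9 t=12 v=7: → [10,15); WM=12
i=10 t=13 v=7: → [10,15); WM=13
i=11 t=16 v=5: → [15,20); WM=16; [10,15) fires=1
i=12 t=16 v=7: → [15,20); WM=16
i=13 t=20 v=4: → [20,25); WM=20; [15,20) fires=2
i=14 t=21 v=4: → [20,25); WM=21
i=15 t=21 v=4: → [20,25); WM=21
i=16 t=25 v=2: → [25,30); WM=25; [20,25) fires=1
i=17 t=25 v=3: → [25,30); WM=25
i=18 t=22 v=2: DROP (t<25-0); WM=25
i=19 t=25 v=6: → [25,30); WM=25
i=20 t=25 v=5: → [25,30); WM=25

[0,5)=1 [5,10)=5 [10,15)=1 [15,20)=2 [20,25)=1 [25,30)=4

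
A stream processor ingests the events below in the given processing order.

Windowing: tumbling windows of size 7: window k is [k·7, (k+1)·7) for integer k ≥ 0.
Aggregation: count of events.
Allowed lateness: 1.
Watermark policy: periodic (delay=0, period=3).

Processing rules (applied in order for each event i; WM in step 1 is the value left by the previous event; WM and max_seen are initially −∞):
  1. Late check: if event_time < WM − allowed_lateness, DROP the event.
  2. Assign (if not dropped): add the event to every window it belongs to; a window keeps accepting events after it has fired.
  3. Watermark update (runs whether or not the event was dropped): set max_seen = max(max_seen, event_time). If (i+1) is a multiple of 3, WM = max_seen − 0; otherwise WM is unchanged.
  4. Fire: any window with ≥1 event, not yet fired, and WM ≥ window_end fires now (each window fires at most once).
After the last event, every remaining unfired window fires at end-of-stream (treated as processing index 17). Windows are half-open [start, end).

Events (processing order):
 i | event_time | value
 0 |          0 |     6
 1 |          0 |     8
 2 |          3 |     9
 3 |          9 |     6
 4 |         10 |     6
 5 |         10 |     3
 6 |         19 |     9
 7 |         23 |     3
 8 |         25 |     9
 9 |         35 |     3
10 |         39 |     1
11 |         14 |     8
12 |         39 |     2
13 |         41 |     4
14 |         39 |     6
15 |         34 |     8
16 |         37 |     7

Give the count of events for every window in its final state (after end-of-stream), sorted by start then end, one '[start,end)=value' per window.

[0,7)=3 [7,14)=3 [14,21)=1 [21,28)=2 [35,42)=5

i=0 t=0 v=6: → [0,7); WM=−∞
i=1 t=0 v=8: → [0,7); WM=−∞
i=2 t=3 v=9: → [0,7); WM=3
i=3 t=9 v=6: → [7,14); WM=3
i=4 t=10 v=6: → [7,14); WM=3
i=5 t=10 v=3: → [7,14); WM=10; [0,7) fires=3
i=6 t=19 v=9: → [14,21); WM=10
i=7 t=23 v=3: → [21,28); WM=10
i=8 t=25 v=9: → [21,28); WM=25; [7,14) fires=3 [14,21) fires=1
i=9 t=35 v=3: → [35,42); WM=25
i=10 t=39 v=1: → [35,42); WM=25
i=11 t=14 v=8: DROP (t<25-1); WM=39; [21,28) fires=2
i=12 t=39 v=2: → [35,42); WM=39
i=13 t=41 v=4: → [35,42); WM=39
i=14 t=39 v=6: → [35,42); WM=41
i=15 t=34 v=8: DROP (t<41-1); WM=41
i=16 t=37 v=7: DROP (t<41-1); WM=41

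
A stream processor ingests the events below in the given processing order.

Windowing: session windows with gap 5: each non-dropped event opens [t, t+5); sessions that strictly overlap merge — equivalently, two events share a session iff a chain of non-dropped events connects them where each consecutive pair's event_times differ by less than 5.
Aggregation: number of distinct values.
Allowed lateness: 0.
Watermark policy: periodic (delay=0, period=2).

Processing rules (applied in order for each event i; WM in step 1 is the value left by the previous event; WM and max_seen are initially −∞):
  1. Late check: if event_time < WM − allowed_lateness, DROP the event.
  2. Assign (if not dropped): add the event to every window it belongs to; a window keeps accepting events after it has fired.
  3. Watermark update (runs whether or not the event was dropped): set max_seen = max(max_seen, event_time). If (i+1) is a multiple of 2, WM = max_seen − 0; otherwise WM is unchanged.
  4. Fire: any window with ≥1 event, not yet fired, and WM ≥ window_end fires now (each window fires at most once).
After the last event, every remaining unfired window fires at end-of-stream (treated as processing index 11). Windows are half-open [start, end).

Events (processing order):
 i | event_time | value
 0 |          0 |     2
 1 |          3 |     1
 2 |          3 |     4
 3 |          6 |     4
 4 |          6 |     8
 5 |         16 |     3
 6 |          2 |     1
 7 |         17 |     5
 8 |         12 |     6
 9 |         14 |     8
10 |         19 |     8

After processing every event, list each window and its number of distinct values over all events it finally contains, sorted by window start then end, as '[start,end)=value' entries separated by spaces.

[0,11)=4 [16,24)=3

i=0 t=0 v=2: → [0,5); WM=−∞
i=1 t=3 v=1: → [0,8); WM=3
i=2 t=3 v=4: → [0,8); WM=3
i=3 t=6 v=4: → [0,11); WM=6
i=4 t=6 v=8: → [0,11); WM=6
i=5 t=16 v=3: → [16,21); WM=16
i=6 t=2 v=1: DROP (t<16-0); WM=16
i=7 t=17 v=5: → [16,22); WM=17
i=8 t=12 v=6: DROP (t<17-0); WM=17
i=9 t=14 v=8: DROP (t<17-0); WM=17
i=10 t=19 v=8: → [16,24); WM=17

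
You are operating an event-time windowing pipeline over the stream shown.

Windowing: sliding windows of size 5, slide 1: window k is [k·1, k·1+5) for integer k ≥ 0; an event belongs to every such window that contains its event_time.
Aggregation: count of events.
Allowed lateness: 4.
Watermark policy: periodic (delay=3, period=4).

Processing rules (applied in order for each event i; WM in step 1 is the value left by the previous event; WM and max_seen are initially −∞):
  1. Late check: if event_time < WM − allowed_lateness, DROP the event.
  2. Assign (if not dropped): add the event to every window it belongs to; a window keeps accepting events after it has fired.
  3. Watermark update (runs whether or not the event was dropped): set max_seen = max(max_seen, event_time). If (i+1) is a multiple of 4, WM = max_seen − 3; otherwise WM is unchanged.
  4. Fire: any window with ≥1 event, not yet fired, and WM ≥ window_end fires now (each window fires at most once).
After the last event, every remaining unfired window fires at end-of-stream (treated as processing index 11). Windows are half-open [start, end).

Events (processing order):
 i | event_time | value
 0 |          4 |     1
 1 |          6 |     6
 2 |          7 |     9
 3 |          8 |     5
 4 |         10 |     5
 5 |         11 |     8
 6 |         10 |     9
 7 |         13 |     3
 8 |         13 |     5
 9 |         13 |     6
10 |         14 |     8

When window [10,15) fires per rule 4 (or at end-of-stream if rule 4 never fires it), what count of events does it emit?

i=0 t=4 v=1: → [4,9),[3,8),[2,7),[1,6),[0,5); WM=−∞
i=1 t=6 v=6: → [6,11),[5,10),[4,9),[3,8),[2,7); WM=−∞
i=2 t=7 v=9: → [7,12),[6,11),[5,10),[4,9),[3,8); WM=−∞
i=3 t=8 v=5: → [8,13),[7,12),[6,11),[5,10),[4,9); WM=5; [0,5) fires=1
i=4 t=10 v=5: → [10,15),[9,14),[8,13),[7,12),[6,11); WM=5
i=5 t=11 v=8: → [11,16),[10,15),[9,14),[8,13),[7,12); WM=5
i=6 t=10 v=9: → [10,15),[9,14),[8,13),[7,12),[6,11); WM=5
i=7 t=13 v=3: → [13,18),[12,17),[11,16),[10,15),[9,14); WM=10; [1,6) fires=1 [2,7) fires=2 [3,8) fires=3 [4,9) fires=4 [5,10) fires=3
i=8 t=13 v=5: → [13,18),[12,17),[11,16),[10,15),[9,14); WM=10
i=9 t=13 v=6: → [13,18),[12,17),[11,16),[10,15),[9,14); WM=10
i=10 t=14 v=8: → [14,19),[13,18),[12,17),[11,16),[10,15); WM=10

7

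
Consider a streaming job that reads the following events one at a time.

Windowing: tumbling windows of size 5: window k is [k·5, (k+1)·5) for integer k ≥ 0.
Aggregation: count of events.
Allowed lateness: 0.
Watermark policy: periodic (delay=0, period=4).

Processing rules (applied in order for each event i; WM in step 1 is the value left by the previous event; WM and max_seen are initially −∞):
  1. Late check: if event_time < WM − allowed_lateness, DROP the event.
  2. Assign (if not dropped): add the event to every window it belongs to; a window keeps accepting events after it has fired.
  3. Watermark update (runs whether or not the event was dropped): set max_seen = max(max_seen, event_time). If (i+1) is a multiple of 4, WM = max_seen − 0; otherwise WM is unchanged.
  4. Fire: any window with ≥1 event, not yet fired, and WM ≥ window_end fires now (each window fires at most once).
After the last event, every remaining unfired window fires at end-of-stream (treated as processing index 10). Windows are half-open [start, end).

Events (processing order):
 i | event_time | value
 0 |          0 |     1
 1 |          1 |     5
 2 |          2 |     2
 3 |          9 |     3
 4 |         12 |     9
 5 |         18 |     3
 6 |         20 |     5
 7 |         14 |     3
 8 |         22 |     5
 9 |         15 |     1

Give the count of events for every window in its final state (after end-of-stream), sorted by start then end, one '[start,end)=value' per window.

i=0 t=0 v=1: → [0,5); WM=−∞
i=1 t=1 v=5: → [0,5); WM=−∞
i=2 t=2 v=2: → [0,5); WM=−∞
i=3 t=9 v=3: → [5,10); WM=9; [0,5) fires=3
i=4 t=12 v=9: → [10,15); WM=9
i=5 t=18 v=3: → [15,20); WM=9
i=6 t=20 v=5: → [20,25); WM=9
i=7 t=14 v=3: → [10,15); WM=20; [5,10) fires=1 [10,15) fires=2 [15,20) fires=1
i=8 t=22 v=5: → [20,25); WM=20
i=9 t=15 v=1: DROP (t<20-0); WM=20

[0,5)=3 [5,10)=1 [10,15)=2 [15,20)=1 [20,25)=2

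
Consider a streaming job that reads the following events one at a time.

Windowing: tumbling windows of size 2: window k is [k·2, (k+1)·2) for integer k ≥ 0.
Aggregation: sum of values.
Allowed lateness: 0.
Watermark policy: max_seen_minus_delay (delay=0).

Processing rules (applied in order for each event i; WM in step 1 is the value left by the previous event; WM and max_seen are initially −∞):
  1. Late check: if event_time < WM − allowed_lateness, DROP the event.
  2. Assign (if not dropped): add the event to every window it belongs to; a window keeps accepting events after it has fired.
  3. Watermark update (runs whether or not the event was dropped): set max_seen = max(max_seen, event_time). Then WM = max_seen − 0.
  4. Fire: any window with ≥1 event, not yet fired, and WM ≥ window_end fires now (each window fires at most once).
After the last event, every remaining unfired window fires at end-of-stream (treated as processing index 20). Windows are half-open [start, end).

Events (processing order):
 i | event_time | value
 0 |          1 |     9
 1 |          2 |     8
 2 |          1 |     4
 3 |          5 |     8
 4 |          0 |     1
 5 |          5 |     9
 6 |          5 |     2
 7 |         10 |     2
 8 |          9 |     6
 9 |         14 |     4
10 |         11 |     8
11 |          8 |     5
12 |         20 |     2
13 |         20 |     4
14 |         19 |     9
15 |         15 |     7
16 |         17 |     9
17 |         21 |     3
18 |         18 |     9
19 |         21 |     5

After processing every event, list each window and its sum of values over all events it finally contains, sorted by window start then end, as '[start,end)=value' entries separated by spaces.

i=0 t=1 v=9: → [0,2); WM=1
i=1 t=2 v=8: → [2,4); WM=2; [0,2) fires=9
i=2 t=1 v=4: DROP (t<2-0); WM=2
i=3 t=5 v=8: → [4,6); WM=5; [2,4) fires=8
i=4 t=0 v=1: DROP (t<5-0); WM=5
i=5 t=5 v=9: → [4,6); WM=5
i=6 t=5 v=2: → [4,6); WM=5
i=7 t=10 v=2: → [10,12); WM=10; [4,6) fires=19
i=8 t=9 v=6: DROP (t<10-0); WM=10
i=9 t=14 v=4: → [14,16); WM=14; [10,12) fires=2
i=10 t=11 v=8: DROP (t<14-0); WM=14
i=11 t=8 v=5: DROP (t<14-0); WM=14
i=12 t=20 v=2: → [20,22); WM=20; [14,16) fires=4
i=13 t=20 v=4: → [20,22); WM=20
i=14 t=19 v=9: DROP (t<20-0); WM=20
i=15 t=15 v=7: DROP (t<20-0); WM=20
i=16 t=17 v=9: DROP (t<20-0); WM=20
i=17 t=21 v=3: → [20,22); WM=21
i=18 t=18 v=9: DROP (t<21-0); WM=21
i=19 t=21 v=5: → [20,22); WM=21

[0,2)=9 [2,4)=8 [4,6)=19 [10,12)=2 [14,16)=4 [20,22)=14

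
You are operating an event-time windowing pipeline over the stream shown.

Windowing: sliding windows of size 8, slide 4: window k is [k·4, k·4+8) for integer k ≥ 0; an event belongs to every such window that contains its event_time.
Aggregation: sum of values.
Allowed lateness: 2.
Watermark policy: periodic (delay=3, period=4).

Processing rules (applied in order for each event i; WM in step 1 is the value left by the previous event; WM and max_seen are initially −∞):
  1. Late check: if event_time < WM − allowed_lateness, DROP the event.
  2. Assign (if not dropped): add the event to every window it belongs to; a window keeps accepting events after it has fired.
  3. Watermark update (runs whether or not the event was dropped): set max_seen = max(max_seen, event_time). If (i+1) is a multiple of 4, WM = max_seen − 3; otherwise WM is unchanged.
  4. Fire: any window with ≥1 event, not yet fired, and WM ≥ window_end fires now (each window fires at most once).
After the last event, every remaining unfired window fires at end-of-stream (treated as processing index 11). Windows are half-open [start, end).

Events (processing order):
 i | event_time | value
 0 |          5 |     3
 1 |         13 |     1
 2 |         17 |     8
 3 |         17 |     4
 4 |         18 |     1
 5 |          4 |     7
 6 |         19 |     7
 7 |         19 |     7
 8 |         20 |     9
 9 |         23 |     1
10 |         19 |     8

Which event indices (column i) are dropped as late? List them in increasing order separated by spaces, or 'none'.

5

i=0 t=5 v=3: → [4,12),[0,8); WM=−∞
i=1 t=13 v=1: → [12,20),[8,16); WM=−∞
i=2 t=17 v=8: → [16,24),[12,20); WM=−∞
i=3 t=17 v=4: → [16,24),[12,20); WM=14; [0,8) fires=3 [4,12) fires=3
i=4 t=18 v=1: → [16,24),[12,20); WM=14
i=5 t=4 v=7: DROP (t<14-2); WM=14
i=6 t=19 v=7: → [16,24),[12,20); WM=14
i=7 t=19 v=7: → [16,24),[12,20); WM=16; [8,16) fires=1
i=8 t=20 v=9: → [20,28),[16,24); WM=16
i=9 t=23 v=1: → [20,28),[16,24); WM=16
i=10 t=19 v=8: → [16,24),[12,20); WM=16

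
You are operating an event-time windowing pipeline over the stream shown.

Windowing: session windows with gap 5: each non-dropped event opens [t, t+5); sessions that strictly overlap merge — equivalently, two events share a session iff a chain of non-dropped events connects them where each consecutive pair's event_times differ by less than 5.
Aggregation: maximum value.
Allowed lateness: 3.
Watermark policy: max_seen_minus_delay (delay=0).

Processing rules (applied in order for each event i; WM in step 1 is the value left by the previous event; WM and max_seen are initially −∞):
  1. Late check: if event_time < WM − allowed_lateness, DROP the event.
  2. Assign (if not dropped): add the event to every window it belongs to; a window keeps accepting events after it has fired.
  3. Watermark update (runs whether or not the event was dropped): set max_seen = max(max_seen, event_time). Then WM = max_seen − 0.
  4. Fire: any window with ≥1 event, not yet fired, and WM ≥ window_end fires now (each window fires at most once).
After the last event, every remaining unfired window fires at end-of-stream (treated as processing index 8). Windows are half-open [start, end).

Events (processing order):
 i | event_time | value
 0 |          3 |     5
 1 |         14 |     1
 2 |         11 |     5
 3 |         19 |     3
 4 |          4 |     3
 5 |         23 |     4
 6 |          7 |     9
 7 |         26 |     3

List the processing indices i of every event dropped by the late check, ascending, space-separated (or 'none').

4 6

i=0 t=3 v=5: → [3,8); WM=3
i=1 t=14 v=1: → [14,19); WM=14
i=2 t=11 v=5: → [11,19); WM=14
i=3 t=19 v=3: → [19,24); WM=19
i=4 t=4 v=3: DROP (t<19-3); WM=19
i=5 t=23 v=4: → [19,28); WM=23
i=6 t=7 v=9: DROP (t<23-3); WM=23
i=7 t=26 v=3: → [19,31); WM=26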